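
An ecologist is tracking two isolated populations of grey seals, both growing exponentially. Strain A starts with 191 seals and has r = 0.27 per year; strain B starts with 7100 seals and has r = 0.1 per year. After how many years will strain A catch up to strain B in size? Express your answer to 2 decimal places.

Set 191·e^(0.27t) = 7100·e^(0.1t).
e^((0.27 − 0.1)t) = 7100/191 → e^(0.17·t) = 37.173.
0.17·t = ln(37.173) = 3.6156, so t = 3.6156/0.17 = 21.268.

21.27 years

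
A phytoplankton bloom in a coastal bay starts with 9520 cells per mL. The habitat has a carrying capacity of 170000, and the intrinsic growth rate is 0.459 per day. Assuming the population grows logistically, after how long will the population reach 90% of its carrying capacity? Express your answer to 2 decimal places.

A = (K − N₀)/N₀ = (170000 − 9520)/9520 = 16.857.
Solve 170000/(1 + 16.857·e^(−0.459t)) = 153000: 1 + 16.857·e^(−0.459t) = 1.1111, so e^(−0.459t) = 0.00659134.
−0.459·t = ln(0.00659134) = -5.022, so t = 5.022/0.459 = 10.941.

10.94 days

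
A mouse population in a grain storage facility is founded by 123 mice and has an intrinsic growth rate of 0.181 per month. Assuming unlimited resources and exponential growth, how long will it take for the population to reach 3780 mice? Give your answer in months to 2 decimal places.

18.92 months

Set N₀·e^(rt) = 3780: e^(0.181·t) = 3780/123 = 30.732.
0.181·t = ln(30.732) = 3.4253, so t = 3.4253/0.181 = 18.924.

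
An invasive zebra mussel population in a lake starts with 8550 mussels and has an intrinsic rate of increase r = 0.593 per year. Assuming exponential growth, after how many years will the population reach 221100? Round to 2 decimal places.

5.49 years

Set N₀·e^(rt) = 221100: e^(0.593·t) = 221100/8550 = 25.86.
0.593·t = ln(25.86) = 3.2527, so t = 3.2527/0.593 = 5.4851.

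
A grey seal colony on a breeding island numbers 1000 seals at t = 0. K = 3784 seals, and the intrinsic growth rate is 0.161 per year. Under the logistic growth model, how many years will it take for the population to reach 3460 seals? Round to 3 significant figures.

A = (K − N₀)/N₀ = (3784 − 1000)/1000 = 2.784.
Solve 3784/(1 + 2.784·e^(−0.161t)) = 3460: 1 + 2.784·e^(−0.161t) = 1.0936, so e^(−0.161t) = 0.0336356.
−0.161·t = ln(0.0336356) = -3.3922, so t = 3.3922/0.161 = 21.069.

21.1 years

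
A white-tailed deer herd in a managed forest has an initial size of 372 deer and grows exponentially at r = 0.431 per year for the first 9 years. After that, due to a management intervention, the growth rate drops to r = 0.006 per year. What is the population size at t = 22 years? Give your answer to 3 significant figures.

19500 deer

Phase 1: N(9) = 372·e^(0.431×9) = 372·e^3.879 = 17995.8.
Phase 2 runs for 22 − 9 = 13 years at r = 0.006.
N(22) = 17995.8·e^(0.006×13) = 17995.8·e^0.078 = 19455.7.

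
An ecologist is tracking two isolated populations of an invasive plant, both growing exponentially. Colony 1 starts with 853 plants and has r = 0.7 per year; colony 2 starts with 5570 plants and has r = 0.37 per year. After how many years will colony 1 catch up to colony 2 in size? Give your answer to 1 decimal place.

Set 853·e^(0.7t) = 5570·e^(0.37t).
e^((0.7 − 0.37)t) = 5570/853 → e^(0.33·t) = 6.5299.
0.33·t = ln(6.5299) = 1.8764, so t = 1.8764/0.33 = 5.686.

5.7 years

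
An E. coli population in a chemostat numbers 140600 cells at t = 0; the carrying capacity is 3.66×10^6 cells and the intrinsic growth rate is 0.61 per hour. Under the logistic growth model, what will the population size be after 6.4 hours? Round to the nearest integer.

2432446 cells

A = (K − N₀)/N₀ = (3.66×10^6 − 140600)/140600 = 25.031.
N(t) = K/(1 + A·e^(−rt)) = 3.66×10^6/(1 + 25.031×e^(−0.61×6.4)).
e^(−3.904) = 0.020161; denominator = 1 + 25.031×0.020161 = 1.5047.
N = 3.66×10^6/1.5047 = 2.432446×10^6.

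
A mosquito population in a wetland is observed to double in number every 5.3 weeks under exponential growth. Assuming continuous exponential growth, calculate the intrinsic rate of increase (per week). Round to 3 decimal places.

0.131 per week

r = ln(2)/t_d = 0.6931/5.3 = 0.13078.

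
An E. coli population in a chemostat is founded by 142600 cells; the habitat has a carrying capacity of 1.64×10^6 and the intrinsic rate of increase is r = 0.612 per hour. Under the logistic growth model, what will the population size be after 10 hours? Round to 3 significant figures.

A = (K − N₀)/N₀ = (1.64×10^6 − 142600)/142600 = 10.501.
N(t) = K/(1 + A·e^(−rt)) = 1.64×10^6/(1 + 10.501×e^(−0.612×10)).
e^(−6.12) = 0.0021985; denominator = 1 + 10.501×0.0021985 = 1.0231.
N = 1.64×10^6/1.0231 = 1.602994×10^6.

1600000 cells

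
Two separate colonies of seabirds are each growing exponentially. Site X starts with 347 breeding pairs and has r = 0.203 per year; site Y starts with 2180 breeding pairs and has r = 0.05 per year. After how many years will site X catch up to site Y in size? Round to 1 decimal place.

Set 347·e^(0.203t) = 2180·e^(0.05t).
e^((0.203 − 0.05)t) = 2180/347 → e^(0.153·t) = 6.2824.
0.153·t = ln(6.2824) = 1.8378, so t = 1.8378/0.153 = 12.011.

12.0 years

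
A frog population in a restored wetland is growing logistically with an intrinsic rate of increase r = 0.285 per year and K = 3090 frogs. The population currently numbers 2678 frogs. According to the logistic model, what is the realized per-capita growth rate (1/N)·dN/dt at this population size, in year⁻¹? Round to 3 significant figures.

(1/N)·dN/dt = r(1 − N/K) = 0.285 × (1 − 2678/3090).
= 0.285 × 0.13333 = 0.038.

0.0380 per year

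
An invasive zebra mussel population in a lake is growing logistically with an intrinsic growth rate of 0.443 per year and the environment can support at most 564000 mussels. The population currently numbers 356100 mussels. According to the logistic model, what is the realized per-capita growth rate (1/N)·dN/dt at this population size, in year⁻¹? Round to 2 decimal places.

(1/N)·dN/dt = r(1 − N/K) = 0.443 × (1 − 356100/564000).
= 0.443 × 0.36862 = 0.1633.

0.16 per year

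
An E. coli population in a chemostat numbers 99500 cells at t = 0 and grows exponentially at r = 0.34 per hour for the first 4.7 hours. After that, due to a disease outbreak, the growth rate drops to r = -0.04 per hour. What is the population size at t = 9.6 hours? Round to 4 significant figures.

Phase 1: N(4.7) = 99500·e^(0.34×4.7) = 99500·e^1.598 = 491842.
Phase 2 runs for 9.6 − 4.7 = 4.9 hours at r = -0.04.
N(9.6) = 491842·e^(-0.04×4.9) = 491842·e^-0.196 = 404300.

404300 cells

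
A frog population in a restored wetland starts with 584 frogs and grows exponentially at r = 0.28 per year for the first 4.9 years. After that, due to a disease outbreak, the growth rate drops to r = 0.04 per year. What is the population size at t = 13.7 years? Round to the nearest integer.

Phase 1: N(4.9) = 584·e^(0.28×4.9) = 584·e^1.372 = 2302.85.
Phase 2 runs for 13.7 − 4.9 = 8.8 years at r = 0.04.
N(13.7) = 2302.85·e^(0.04×8.8) = 2302.85·e^0.352 = 3274.44.

3274 frogs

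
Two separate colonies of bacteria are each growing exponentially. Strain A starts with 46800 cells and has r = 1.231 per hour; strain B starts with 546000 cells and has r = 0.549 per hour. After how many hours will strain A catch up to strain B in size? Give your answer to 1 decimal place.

Set 46800·e^(1.231t) = 546000·e^(0.549t).
e^((1.231 − 0.549)t) = 546000/46800 → e^(0.682·t) = 11.667.
0.682·t = ln(11.667) = 2.4567, so t = 2.4567/0.682 = 3.6023.

3.6 hours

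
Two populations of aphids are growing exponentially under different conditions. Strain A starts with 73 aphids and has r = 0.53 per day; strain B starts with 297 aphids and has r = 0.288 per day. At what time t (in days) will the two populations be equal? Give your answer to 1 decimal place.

Set 73·e^(0.53t) = 297·e^(0.288t).
e^((0.53 − 0.288)t) = 297/73 → e^(0.242·t) = 4.0685.
0.242·t = ln(4.0685) = 1.4033, so t = 1.4033/0.242 = 5.7986.

5.8 days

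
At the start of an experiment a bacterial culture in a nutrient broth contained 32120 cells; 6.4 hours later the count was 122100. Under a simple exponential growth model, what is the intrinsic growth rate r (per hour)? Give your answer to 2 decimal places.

From N(t) = N₀·e^(rt): e^(r·6.4) = 122100/32120 = 3.8014.
r·6.4 = ln(3.8014) = 1.3354, so r = 1.3354/6.4 = 0.20865.

0.21 per hour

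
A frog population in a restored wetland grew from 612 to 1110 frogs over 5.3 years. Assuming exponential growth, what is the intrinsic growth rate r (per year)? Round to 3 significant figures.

From N(t) = N₀·e^(rt): e^(r·5.3) = 1110/612 = 1.8137.
r·5.3 = ln(1.8137) = 0.59538, so r = 0.59538/5.3 = 0.11234.

0.112 per year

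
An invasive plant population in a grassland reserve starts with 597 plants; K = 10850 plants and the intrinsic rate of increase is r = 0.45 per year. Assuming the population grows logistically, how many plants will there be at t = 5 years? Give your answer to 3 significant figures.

A = (K − N₀)/N₀ = (10850 − 597)/597 = 17.174.
N(t) = K/(1 + A·e^(−rt)) = 10850/(1 + 17.174×e^(−0.45×5)).
e^(−2.25) = 0.1054; denominator = 1 + 17.174×0.1054 = 2.8101.
N = 10850/2.8101 = 3861.01.

3860 plants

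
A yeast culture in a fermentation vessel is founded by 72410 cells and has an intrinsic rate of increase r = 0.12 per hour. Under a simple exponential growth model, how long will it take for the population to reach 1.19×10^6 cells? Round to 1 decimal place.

Set N₀·e^(rt) = 1.19×10^6: e^(0.12·t) = 1.19×10^6/72410 = 16.434.
0.12·t = ln(16.434) = 2.7994, so t = 2.7994/0.12 = 23.328.

23.3 hours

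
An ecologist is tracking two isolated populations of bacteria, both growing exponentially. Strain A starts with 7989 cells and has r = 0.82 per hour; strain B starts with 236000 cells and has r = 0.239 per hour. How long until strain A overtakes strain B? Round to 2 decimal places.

Set 7989·e^(0.82t) = 236000·e^(0.239t).
e^((0.82 − 0.239)t) = 236000/7989 → e^(0.581·t) = 29.541.
0.581·t = ln(29.541) = 3.3858, so t = 3.3858/0.581 = 5.8275.

5.83 hours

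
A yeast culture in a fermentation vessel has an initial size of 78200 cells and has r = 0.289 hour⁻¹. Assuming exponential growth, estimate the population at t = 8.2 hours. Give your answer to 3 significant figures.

N(t) = N₀·e^(rt) = 78200 × e^(0.289×8.2) = 78200 × e^2.37.
e^2.37 ≈ 10.695, so N ≈ 78200 × 10.695 = 836369.

836000 cells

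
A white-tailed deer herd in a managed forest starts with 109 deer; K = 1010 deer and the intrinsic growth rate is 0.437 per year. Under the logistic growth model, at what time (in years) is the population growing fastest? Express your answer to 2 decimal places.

Logistic growth is fastest at N = K/2 = 505.
A = (K − N₀)/N₀ = 8.2661. Set K/(1 + A·e^(−rt)) = K/2 → A·e^(−rt) = 1.
e^(−0.437t) = 1/8.2661 = 0.120977, so t = ln(8.2661)/0.437 = 2.1122/0.437 = 4.8333.

4.83 years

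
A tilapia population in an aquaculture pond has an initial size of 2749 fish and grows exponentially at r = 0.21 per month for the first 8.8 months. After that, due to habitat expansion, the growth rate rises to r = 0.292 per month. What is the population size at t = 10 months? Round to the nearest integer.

24770 fish

Phase 1: N(8.8) = 2749·e^(0.21×8.8) = 2749·e^1.848 = 17448.2.
Phase 2 runs for 10 − 8.8 = 1.2 months at r = 0.292.
N(10) = 17448.2·e^(0.292×1.2) = 17448.2·e^0.3504 = 24770.1.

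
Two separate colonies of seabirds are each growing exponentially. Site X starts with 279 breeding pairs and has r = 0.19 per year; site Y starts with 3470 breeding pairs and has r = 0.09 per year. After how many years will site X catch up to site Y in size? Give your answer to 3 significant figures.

Set 279·e^(0.19t) = 3470·e^(0.09t).
e^((0.19 − 0.09)t) = 3470/279 → e^(0.1·t) = 12.437.
0.1·t = ln(12.437) = 2.5207, so t = 2.5207/0.1 = 25.207.

25.2 years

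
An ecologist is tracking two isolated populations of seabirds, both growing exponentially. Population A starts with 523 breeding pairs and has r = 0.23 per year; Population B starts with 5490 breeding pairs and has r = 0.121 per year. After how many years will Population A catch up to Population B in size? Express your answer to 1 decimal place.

Set 523·e^(0.23t) = 5490·e^(0.121t).
e^((0.23 − 0.121)t) = 5490/523 → e^(0.109·t) = 10.497.
0.109·t = ln(10.497) = 2.3511, so t = 2.3511/0.109 = 21.57.

21.6 years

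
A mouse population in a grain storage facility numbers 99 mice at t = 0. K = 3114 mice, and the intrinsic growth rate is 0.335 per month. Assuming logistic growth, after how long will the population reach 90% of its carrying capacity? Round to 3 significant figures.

16.8 months

A = (K − N₀)/N₀ = (3114 − 99)/99 = 30.455.
Solve 3114/(1 + 30.455·e^(−0.335t)) = 2802.6: 1 + 30.455·e^(−0.335t) = 1.1111, so e^(−0.335t) = 0.00364842.
−0.335·t = ln(0.00364842) = -5.6135, so t = 5.6135/0.335 = 16.757.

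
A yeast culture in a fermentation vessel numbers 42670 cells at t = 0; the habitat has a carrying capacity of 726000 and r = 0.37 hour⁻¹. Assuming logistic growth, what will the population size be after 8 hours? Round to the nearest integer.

A = (K − N₀)/N₀ = (726000 − 42670)/42670 = 16.014.
N(t) = K/(1 + A·e^(−rt)) = 726000/(1 + 16.014×e^(−0.37×8)).
e^(−2.96) = 0.051819; denominator = 1 + 16.014×0.051819 = 1.8298.
N = 726000/1.8298 = 396755.

396755 cells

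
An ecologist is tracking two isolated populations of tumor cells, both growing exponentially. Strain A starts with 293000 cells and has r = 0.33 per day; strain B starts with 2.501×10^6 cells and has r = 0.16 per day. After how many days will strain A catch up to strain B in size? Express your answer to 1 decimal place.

Set 293000·e^(0.33t) = 2.501×10^6·e^(0.16t).
e^((0.33 − 0.16)t) = 2.501×10^6/293000 → e^(0.17·t) = 8.5358.
0.17·t = ln(8.5358) = 2.1443, so t = 2.1443/0.17 = 12.613.

12.6 days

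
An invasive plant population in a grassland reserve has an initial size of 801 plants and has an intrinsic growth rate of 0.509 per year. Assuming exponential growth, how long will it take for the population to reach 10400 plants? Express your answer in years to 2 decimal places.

5.04 years

Set N₀·e^(rt) = 10400: e^(0.509·t) = 10400/801 = 12.984.
0.509·t = ln(12.984) = 2.5637, so t = 2.5637/0.509 = 5.0367.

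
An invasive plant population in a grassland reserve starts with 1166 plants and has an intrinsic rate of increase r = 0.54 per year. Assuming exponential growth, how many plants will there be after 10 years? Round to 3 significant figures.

258000 plants

N(t) = N₀·e^(rt) = 1166 × e^(0.54×10) = 1166 × e^5.4.
e^5.4 ≈ 221.41, so N ≈ 1166 × 221.41 = 258160.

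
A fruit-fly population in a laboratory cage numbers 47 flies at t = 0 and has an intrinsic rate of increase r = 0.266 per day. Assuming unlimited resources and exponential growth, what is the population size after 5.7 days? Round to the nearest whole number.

214 flies

N(t) = N₀·e^(rt) = 47 × e^(0.266×5.7) = 47 × e^1.516.
e^1.516 ≈ 4.5549, so N ≈ 47 × 4.5549 = 214.08.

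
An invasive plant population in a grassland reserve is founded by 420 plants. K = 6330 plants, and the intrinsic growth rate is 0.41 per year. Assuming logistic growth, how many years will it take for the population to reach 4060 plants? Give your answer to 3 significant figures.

A = (K − N₀)/N₀ = (6330 − 420)/420 = 14.071.
Solve 6330/(1 + 14.071·e^(−0.41t)) = 4060: 1 + 14.071·e^(−0.41t) = 1.5591, so e^(−0.41t) = 0.0397339.
−0.41·t = ln(0.0397339) = -3.2255, so t = 3.2255/0.41 = 7.8672.

7.87 years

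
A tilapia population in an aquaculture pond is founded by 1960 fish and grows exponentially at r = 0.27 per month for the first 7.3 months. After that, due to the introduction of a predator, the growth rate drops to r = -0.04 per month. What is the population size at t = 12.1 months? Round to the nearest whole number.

11611 fish

Phase 1: N(7.3) = 1960·e^(0.27×7.3) = 1960·e^1.971 = 14068.6.
Phase 2 runs for 12.1 − 7.3 = 4.8 months at r = -0.04.
N(12.1) = 14068.6·e^(-0.04×4.8) = 14068.6·e^-0.192 = 11610.9.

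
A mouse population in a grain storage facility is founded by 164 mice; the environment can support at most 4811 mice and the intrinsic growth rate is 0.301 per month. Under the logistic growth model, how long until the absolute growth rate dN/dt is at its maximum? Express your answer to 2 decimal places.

Logistic growth is fastest at N = K/2 = 2405.5.
A = (K − N₀)/N₀ = 28.335. Set K/(1 + A·e^(−rt)) = K/2 → A·e^(−rt) = 1.
e^(−0.301t) = 1/28.335 = 0.0352916, so t = ln(28.335)/0.301 = 3.3441/0.301 = 11.11.

11.11 months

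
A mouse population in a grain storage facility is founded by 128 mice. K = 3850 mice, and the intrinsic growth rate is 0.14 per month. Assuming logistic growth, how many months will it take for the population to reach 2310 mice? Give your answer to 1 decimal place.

A = (K − N₀)/N₀ = (3850 − 128)/128 = 29.078.
Solve 3850/(1 + 29.078·e^(−0.14t)) = 2310: 1 + 29.078·e^(−0.14t) = 1.6667, so e^(−0.14t) = 0.0229267.
−0.14·t = ln(0.0229267) = -3.7755, so t = 3.7755/0.14 = 26.968.

27.0 months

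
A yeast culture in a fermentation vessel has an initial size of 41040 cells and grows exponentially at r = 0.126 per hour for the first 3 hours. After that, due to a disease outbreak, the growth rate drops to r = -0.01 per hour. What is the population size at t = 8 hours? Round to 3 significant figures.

Phase 1: N(3) = 41040·e^(0.126×3) = 41040·e^0.378 = 59892.3.
Phase 2 runs for 8 − 3 = 5 hours at r = -0.01.
N(8) = 59892.3·e^(-0.01×5) = 59892.3·e^-0.05 = 56971.3.

57000 cells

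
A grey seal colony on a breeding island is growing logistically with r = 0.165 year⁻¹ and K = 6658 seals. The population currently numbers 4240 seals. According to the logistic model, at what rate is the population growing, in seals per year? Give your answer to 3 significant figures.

254 seals per year

dN/dt = rN(1 − N/K) = 0.165 × 4240 × (1 − 4240/6658).
1 − 4240/6658 = 0.36317; dN/dt = 0.165 × 4240 × 0.36317 = 254.08.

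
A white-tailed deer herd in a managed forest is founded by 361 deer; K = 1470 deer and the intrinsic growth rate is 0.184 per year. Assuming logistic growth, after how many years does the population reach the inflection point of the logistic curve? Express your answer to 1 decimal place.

Logistic growth is fastest at N = K/2 = 735.
A = (K − N₀)/N₀ = 3.072. Set K/(1 + A·e^(−rt)) = K/2 → A·e^(−rt) = 1.
e^(−0.184t) = 1/3.072 = 0.325518, so t = ln(3.072)/0.184 = 1.1223/0.184 = 6.0997.

6.1 years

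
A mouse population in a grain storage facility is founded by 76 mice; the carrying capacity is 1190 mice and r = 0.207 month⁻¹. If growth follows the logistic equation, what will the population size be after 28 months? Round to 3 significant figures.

A = (K − N₀)/N₀ = (1190 − 76)/76 = 14.658.
N(t) = K/(1 + A·e^(−rt)) = 1190/(1 + 14.658×e^(−0.207×28)).
e^(−5.796) = 0.0030397; denominator = 1 + 14.658×0.0030397 = 1.0446.
N = 1190/1.0446 = 1139.24.

1140 mice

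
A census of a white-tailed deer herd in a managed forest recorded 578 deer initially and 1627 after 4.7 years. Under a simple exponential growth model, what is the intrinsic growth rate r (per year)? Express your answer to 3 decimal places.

From N(t) = N₀·e^(rt): e^(r·4.7) = 1627/578 = 2.8149.
r·4.7 = ln(2.8149) = 1.0349, so r = 1.0349/4.7 = 0.2202.

0.220 per year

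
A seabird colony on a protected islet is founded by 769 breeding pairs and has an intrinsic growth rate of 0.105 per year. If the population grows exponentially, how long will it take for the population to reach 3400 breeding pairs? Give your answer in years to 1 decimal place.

14.2 years

Set N₀·e^(rt) = 3400: e^(0.105·t) = 3400/769 = 4.4213.
0.105·t = ln(4.4213) = 1.4864, so t = 1.4864/0.105 = 14.157.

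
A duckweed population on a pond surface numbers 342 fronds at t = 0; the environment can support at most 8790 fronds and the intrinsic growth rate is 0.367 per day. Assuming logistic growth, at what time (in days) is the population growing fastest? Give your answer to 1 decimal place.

Logistic growth is fastest at N = K/2 = 4395.
A = (K − N₀)/N₀ = 24.702. Set K/(1 + A·e^(−rt)) = K/2 → A·e^(−rt) = 1.
e^(−0.367t) = 1/24.702 = 0.040483, so t = ln(24.702)/0.367 = 3.2069/0.367 = 8.7381.

8.7 days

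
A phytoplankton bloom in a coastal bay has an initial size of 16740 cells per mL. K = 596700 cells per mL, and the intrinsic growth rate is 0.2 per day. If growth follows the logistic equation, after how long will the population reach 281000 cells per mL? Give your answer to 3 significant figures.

A = (K − N₀)/N₀ = (596700 − 16740)/16740 = 34.645.
Solve 596700/(1 + 34.645·e^(−0.2t)) = 281000: 1 + 34.645·e^(−0.2t) = 2.1235, so e^(−0.2t) = 0.0324284.
−0.2·t = ln(0.0324284) = -3.4287, so t = 3.4287/0.2 = 17.144.

17.1 days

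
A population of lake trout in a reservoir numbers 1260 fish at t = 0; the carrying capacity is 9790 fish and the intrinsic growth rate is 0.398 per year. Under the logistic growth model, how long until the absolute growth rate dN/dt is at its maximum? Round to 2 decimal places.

4.81 years

Logistic growth is fastest at N = K/2 = 4895.
A = (K − N₀)/N₀ = 6.7698. Set K/(1 + A·e^(−rt)) = K/2 → A·e^(−rt) = 1.
e^(−0.398t) = 1/6.7698 = 0.147714, so t = ln(6.7698)/0.398 = 1.9125/0.398 = 4.8052.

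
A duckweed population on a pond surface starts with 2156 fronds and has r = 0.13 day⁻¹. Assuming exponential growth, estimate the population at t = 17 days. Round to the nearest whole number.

19653 fronds

N(t) = N₀·e^(rt) = 2156 × e^(0.13×17) = 2156 × e^2.21.
e^2.21 ≈ 9.1157, so N ≈ 2156 × 9.1157 = 19653.5.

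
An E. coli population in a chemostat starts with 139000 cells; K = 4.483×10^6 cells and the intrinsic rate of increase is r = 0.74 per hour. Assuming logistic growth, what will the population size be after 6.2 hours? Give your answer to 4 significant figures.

A = (K − N₀)/N₀ = (4.483×10^6 − 139000)/139000 = 31.252.
N(t) = K/(1 + A·e^(−rt)) = 4.483×10^6/(1 + 31.252×e^(−0.74×6.2)).
e^(−4.588) = 0.010173; denominator = 1 + 31.252×0.010173 = 1.3179.
N = 4.483×10^6/1.3179 = 3.401546×10^6.

3402000 cells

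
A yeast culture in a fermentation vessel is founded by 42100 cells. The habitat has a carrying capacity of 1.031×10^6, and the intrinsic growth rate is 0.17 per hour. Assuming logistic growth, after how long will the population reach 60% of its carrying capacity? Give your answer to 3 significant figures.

A = (K − N₀)/N₀ = (1.031×10^6 − 42100)/42100 = 23.489.
Solve 1.031×10^6/(1 + 23.489·e^(−0.17t)) = 618600: 1 + 23.489·e^(−0.17t) = 1.6667, so e^(−0.17t) = 0.0283817.
−0.17·t = ln(0.0283817) = -3.562, so t = 3.562/0.17 = 20.953.

21.0 hours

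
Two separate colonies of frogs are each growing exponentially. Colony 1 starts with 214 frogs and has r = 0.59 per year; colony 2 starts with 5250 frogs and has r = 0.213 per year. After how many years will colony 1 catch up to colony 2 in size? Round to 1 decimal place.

Set 214·e^(0.59t) = 5250·e^(0.213t).
e^((0.59 − 0.213)t) = 5250/214 → e^(0.377·t) = 24.533.
0.377·t = ln(24.533) = 3.2, so t = 3.2/0.377 = 8.4881.

8.5 years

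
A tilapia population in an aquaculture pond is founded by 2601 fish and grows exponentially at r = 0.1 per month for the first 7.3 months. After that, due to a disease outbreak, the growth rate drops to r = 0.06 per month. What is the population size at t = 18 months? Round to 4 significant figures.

10260 fish

Phase 1: N(7.3) = 2601·e^(0.1×7.3) = 2601·e^0.73 = 5397.28.
Phase 2 runs for 18 − 7.3 = 10.7 months at r = 0.06.
N(18) = 5397.28·e^(0.06×10.7) = 5397.28·e^0.642 = 10256.3.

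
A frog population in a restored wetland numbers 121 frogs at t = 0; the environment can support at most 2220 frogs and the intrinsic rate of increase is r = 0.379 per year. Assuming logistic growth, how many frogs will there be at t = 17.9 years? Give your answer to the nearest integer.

A = (K − N₀)/N₀ = (2220 − 121)/121 = 17.347.
N(t) = K/(1 + A·e^(−rt)) = 2220/(1 + 17.347×e^(−0.379×17.9)).
e^(−6.784) = 0.0011316; denominator = 1 + 17.347×0.0011316 = 1.0196.
N = 2220/1.0196 = 2177.26.

2177 frogs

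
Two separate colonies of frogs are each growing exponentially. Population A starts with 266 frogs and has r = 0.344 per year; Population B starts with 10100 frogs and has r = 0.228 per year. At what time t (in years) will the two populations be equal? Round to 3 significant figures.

31.4 years

Set 266·e^(0.344t) = 10100·e^(0.228t).
e^((0.344 − 0.228)t) = 10100/266 → e^(0.116·t) = 37.97.
0.116·t = ln(37.97) = 3.6368, so t = 3.6368/0.116 = 31.352.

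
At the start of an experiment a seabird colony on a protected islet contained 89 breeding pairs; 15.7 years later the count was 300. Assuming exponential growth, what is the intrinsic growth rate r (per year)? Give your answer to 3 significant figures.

0.0774 per year

From N(t) = N₀·e^(rt): e^(r·15.7) = 300/89 = 3.3708.
r·15.7 = ln(3.3708) = 1.2151, so r = 1.2151/15.7 = 0.077398.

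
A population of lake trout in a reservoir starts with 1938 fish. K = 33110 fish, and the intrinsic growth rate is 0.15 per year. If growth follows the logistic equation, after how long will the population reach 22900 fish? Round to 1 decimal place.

A = (K − N₀)/N₀ = (33110 − 1938)/1938 = 16.085.
Solve 33110/(1 + 16.085·e^(−0.15t)) = 22900: 1 + 16.085·e^(−0.15t) = 1.4459, so e^(−0.15t) = 0.0277191.
−0.15·t = ln(0.0277191) = -3.5856, so t = 3.5856/0.15 = 23.904.

23.9 years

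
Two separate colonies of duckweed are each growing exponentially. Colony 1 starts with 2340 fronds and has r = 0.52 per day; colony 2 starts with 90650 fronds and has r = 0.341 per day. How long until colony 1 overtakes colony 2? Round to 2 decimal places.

20.43 days

Set 2340·e^(0.52t) = 90650·e^(0.341t).
e^((0.52 − 0.341)t) = 90650/2340 → e^(0.179·t) = 38.739.
0.179·t = ln(38.739) = 3.6569, so t = 3.6569/0.179 = 20.429.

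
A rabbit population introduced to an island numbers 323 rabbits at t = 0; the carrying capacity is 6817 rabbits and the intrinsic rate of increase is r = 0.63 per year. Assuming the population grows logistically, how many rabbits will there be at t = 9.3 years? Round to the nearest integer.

A = (K − N₀)/N₀ = (6817 − 323)/323 = 20.105.
N(t) = K/(1 + A·e^(−rt)) = 6817/(1 + 20.105×e^(−0.63×9.3)).
e^(−5.859) = 0.0028541; denominator = 1 + 20.105×0.0028541 = 1.0574.
N = 6817/1.0574 = 6447.05.

6447 rabbits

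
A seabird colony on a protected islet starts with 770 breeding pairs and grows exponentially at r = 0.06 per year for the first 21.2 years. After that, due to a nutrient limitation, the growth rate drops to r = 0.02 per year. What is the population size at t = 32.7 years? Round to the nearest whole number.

3458 breeding pairs

Phase 1: N(21.2) = 770·e^(0.06×21.2) = 770·e^1.272 = 2747.35.
Phase 2 runs for 32.7 − 21.2 = 11.5 years at r = 0.02.
N(32.7) = 2747.35·e^(0.02×11.5) = 2747.35·e^0.23 = 3457.81.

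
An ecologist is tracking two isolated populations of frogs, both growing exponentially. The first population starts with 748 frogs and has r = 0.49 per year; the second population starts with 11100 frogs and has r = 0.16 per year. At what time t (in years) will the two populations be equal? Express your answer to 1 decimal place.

Set 748·e^(0.49t) = 11100·e^(0.16t).
e^((0.49 − 0.16)t) = 11100/748 → e^(0.33·t) = 14.84.
0.33·t = ln(14.84) = 2.6973, so t = 2.6973/0.33 = 8.1736.

8.2 years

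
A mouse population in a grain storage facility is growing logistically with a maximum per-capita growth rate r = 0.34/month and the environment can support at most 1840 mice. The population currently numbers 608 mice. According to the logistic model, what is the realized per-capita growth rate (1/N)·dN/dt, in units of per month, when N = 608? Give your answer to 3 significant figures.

(1/N)·dN/dt = r(1 − N/K) = 0.34 × (1 − 608/1840).
= 0.34 × 0.66957 = 0.22765.

0.228 per month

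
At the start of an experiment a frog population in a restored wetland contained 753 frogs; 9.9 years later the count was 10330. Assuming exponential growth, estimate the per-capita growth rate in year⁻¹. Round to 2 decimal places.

0.26 per year

From N(t) = N₀·e^(rt): e^(r·9.9) = 10330/753 = 13.718.
r·9.9 = ln(13.718) = 2.6187, so r = 2.6187/9.9 = 0.26452.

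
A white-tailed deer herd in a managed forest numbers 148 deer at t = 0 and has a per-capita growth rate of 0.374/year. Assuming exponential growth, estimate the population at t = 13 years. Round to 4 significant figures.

19130 deer

N(t) = N₀·e^(rt) = 148 × e^(0.374×13) = 148 × e^4.862.
e^4.862 ≈ 129.28, so N ≈ 148 × 129.28 = 19133.8.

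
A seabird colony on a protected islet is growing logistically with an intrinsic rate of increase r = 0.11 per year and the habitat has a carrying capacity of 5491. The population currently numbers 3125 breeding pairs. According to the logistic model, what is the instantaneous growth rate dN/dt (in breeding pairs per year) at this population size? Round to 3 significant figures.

dN/dt = rN(1 − N/K) = 0.11 × 3125 × (1 − 3125/5491).
1 − 3125/5491 = 0.43089; dN/dt = 0.11 × 3125 × 0.43089 = 148.12.

148 breeding pairs per year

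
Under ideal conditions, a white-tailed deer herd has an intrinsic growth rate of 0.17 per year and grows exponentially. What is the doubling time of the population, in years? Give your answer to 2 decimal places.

Doubling time t_d = ln(2)/r = 0.6931/0.17 = 4.0773.

4.08 years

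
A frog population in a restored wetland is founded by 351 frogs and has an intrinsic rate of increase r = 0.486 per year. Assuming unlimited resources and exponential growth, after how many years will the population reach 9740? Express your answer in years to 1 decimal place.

Set N₀·e^(rt) = 9740: e^(0.486·t) = 9740/351 = 27.749.
0.486·t = ln(27.749) = 3.3232, so t = 3.3232/0.486 = 6.8379.

6.8 years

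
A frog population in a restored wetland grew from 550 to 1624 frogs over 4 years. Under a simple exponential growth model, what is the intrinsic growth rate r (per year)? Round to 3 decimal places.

From N(t) = N₀·e^(rt): e^(r·4) = 1624/550 = 2.9527.
r·4 = ln(2.9527) = 1.0827, so r = 1.0827/4 = 0.27068.

0.271 per year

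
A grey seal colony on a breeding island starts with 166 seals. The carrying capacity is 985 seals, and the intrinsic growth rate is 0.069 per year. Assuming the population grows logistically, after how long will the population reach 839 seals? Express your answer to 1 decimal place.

48.5 years

A = (K − N₀)/N₀ = (985 − 166)/166 = 4.9337.
Solve 985/(1 + 4.9337·e^(−0.069t)) = 839: 1 + 4.9337·e^(−0.069t) = 1.174, so e^(−0.069t) = 0.0352708.
−0.069·t = ln(0.0352708) = -3.3447, so t = 3.3447/0.069 = 48.474.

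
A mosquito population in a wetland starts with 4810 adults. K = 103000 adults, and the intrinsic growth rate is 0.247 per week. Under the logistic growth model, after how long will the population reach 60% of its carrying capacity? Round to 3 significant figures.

13.9 weeks

A = (K − N₀)/N₀ = (103000 − 4810)/4810 = 20.414.
Solve 103000/(1 + 20.414·e^(−0.247t)) = 61800: 1 + 20.414·e^(−0.247t) = 1.6667, so e^(−0.247t) = 0.0326578.
−0.247·t = ln(0.0326578) = -3.4217, so t = 3.4217/0.247 = 13.853.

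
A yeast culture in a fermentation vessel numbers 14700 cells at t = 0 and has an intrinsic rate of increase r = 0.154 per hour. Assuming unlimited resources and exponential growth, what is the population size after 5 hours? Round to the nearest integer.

31749 cells

N(t) = N₀·e^(rt) = 14700 × e^(0.154×5) = 14700 × e^0.77.
e^0.77 ≈ 2.1598, so N ≈ 14700 × 2.1598 = 31748.6.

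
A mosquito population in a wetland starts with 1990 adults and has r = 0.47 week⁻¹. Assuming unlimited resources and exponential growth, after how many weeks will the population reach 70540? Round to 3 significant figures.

Set N₀·e^(rt) = 70540: e^(0.47·t) = 70540/1990 = 35.447.
0.47·t = ln(35.447) = 3.568, so t = 3.568/0.47 = 7.5916.

7.59 weeks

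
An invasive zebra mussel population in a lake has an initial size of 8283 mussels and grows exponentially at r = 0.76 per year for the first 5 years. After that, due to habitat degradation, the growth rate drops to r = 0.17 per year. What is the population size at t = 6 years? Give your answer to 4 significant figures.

438900 mussels

Phase 1: N(5) = 8283·e^(0.76×5) = 8283·e^3.8 = 370260.
Phase 2 runs for 6 − 5 = 1 years at r = 0.17.
N(6) = 370260·e^(0.17×1) = 370260·e^0.17 = 438871.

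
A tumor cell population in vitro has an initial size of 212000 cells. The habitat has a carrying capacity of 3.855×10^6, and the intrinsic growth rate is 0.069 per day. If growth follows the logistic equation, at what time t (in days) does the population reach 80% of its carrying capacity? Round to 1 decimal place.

61.3 days

A = (K − N₀)/N₀ = (3.855×10^6 − 212000)/212000 = 17.184.
Solve 3.855×10^6/(1 + 17.184·e^(−0.069t)) = 3.084×10^6: 1 + 17.184·e^(−0.069t) = 1.25, so e^(−0.069t) = 0.0145484.
−0.069·t = ln(0.0145484) = -4.2303, so t = 4.2303/0.069 = 61.308.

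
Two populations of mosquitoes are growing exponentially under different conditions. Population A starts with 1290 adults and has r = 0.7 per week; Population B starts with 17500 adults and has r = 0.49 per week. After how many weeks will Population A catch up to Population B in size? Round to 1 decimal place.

12.4 weeks

Set 1290·e^(0.7t) = 17500·e^(0.49t).
e^((0.7 − 0.49)t) = 17500/1290 → e^(0.21·t) = 13.566.
0.21·t = ln(13.566) = 2.6076, so t = 2.6076/0.21 = 12.417.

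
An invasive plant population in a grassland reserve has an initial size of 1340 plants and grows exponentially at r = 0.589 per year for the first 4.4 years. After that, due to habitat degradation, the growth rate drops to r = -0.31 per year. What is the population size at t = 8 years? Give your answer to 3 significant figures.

5860 plants

Phase 1: N(4.4) = 1340·e^(0.589×4.4) = 1340·e^2.592 = 17890.5.
Phase 2 runs for 8 − 4.4 = 3.6 years at r = -0.31.
N(8) = 17890.5·e^(-0.31×3.6) = 17890.5·e^-1.116 = 5860.7.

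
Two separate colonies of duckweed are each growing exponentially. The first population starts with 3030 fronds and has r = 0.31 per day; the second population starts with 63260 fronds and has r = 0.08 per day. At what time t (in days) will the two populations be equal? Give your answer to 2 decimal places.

13.21 days

Set 3030·e^(0.31t) = 63260·e^(0.08t).
e^((0.31 − 0.08)t) = 63260/3030 → e^(0.23·t) = 20.878.
0.23·t = ln(20.878) = 3.0387, so t = 3.0387/0.23 = 13.212.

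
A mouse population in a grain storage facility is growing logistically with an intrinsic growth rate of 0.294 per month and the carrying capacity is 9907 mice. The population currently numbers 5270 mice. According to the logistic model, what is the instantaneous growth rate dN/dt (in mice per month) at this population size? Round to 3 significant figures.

dN/dt = rN(1 − N/K) = 0.294 × 5270 × (1 − 5270/9907).
1 − 5270/9907 = 0.46805; dN/dt = 0.294 × 5270 × 0.46805 = 725.19.

725 mice per month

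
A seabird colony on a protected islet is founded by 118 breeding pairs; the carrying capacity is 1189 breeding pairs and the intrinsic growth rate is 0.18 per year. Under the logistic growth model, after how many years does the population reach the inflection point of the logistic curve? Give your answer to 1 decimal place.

Logistic growth is fastest at N = K/2 = 594.5.
A = (K − N₀)/N₀ = 9.0763. Set K/(1 + A·e^(−rt)) = K/2 → A·e^(−rt) = 1.
e^(−0.18t) = 1/9.0763 = 0.110177, so t = ln(9.0763)/0.18 = 2.2057/0.18 = 12.254.

12.3 years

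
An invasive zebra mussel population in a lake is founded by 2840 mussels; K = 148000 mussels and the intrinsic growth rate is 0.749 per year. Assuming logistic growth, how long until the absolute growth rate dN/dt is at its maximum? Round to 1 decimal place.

Logistic growth is fastest at N = K/2 = 74000.
A = (K − N₀)/N₀ = 51.113. Set K/(1 + A·e^(−rt)) = K/2 → A·e^(−rt) = 1.
e^(−0.749t) = 1/51.113 = 0.0195646, so t = ln(51.113)/0.749 = 3.934/0.749 = 5.2524.

5.3 years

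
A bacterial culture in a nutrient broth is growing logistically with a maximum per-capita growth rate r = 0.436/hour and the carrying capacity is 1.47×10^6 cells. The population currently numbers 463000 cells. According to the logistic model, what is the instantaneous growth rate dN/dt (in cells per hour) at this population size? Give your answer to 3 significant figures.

dN/dt = rN(1 − N/K) = 0.436 × 463000 × (1 − 463000/1.47×10^6).
1 − 463000/1.47×10^6 = 0.68503; dN/dt = 0.436 × 463000 × 0.68503 = 1.38286×10^5.

138000 cells per hour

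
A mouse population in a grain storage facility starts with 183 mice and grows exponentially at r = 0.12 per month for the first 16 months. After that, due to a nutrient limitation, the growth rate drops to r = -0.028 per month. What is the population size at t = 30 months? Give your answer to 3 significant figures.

843 mice

Phase 1: N(16) = 183·e^(0.12×16) = 183·e^1.92 = 1248.24.
Phase 2 runs for 30 − 16 = 14 months at r = -0.028.
N(30) = 1248.24·e^(-0.028×14) = 1248.24·e^-0.392 = 843.438.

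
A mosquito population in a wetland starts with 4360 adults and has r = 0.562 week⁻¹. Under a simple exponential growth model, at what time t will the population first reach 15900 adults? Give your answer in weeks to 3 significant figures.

Set N₀·e^(rt) = 15900: e^(0.562·t) = 15900/4360 = 3.6468.
0.562·t = ln(3.6468) = 1.2938, so t = 1.2938/0.562 = 2.3022.

2.30 weeks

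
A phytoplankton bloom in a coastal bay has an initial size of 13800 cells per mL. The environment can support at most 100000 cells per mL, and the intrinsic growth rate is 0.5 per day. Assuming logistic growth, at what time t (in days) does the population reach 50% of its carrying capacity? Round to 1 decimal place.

3.7 days

A = (K − N₀)/N₀ = (100000 − 13800)/13800 = 6.2464.
Solve 100000/(1 + 6.2464·e^(−0.5t)) = 50000: 1 + 6.2464·e^(−0.5t) = 2, so e^(−0.5t) = 0.160093.
−0.5·t = ln(0.160093) = -1.832, so t = 1.832/0.5 = 3.664.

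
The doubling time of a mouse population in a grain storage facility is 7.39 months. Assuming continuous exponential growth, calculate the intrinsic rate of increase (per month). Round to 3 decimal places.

0.094 per month

r = ln(2)/t_d = 0.6931/7.39 = 0.093795.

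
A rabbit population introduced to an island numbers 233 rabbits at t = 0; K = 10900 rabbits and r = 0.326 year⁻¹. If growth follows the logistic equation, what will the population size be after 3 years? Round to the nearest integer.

A = (K − N₀)/N₀ = (10900 − 233)/233 = 45.781.
N(t) = K/(1 + A·e^(−rt)) = 10900/(1 + 45.781×e^(−0.326×3)).
e^(−0.978) = 0.37606; denominator = 1 + 45.781×0.37606 = 18.217.
N = 10900/18.217 = 598.357.

598 rabbits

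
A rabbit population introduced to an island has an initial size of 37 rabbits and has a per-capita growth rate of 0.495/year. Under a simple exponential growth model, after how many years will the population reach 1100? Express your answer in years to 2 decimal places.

6.85 years

Set N₀·e^(rt) = 1100: e^(0.495·t) = 1100/37 = 29.73.
0.495·t = ln(29.73) = 3.3921, so t = 3.3921/0.495 = 6.8528.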